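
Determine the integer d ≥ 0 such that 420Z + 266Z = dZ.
In the PID Z, (a, b) is generated by gcd(a, b). Compute gcd(420, 266) with the extended Euclidean algorithm, tracking rows (r, s, t) with s·420 + t·266 = r:
  row A: (420, 1, 0)   [1·420 + 0·266 = 420]
  row B: (266, 0, 1)   [0·420 + 1·266 = 266]
  420 = 1·266 + 154   → row C = row A − 1·row B = (154, 1, −1)   [check: 1·420 − 1·266 = 154]
  266 = 1·154 + 112   → row D = row B − 1·row C = (112, −1, 2)   [check: −1·420 + 2·266 = 112]
  154 = 1·112 + 42   → row E = row C − 1·row D = (42, 2, −3)   [check: 2·420 − 3·266 = 42]
  112 = 2·42 + 28   → row F = row D − 2·row E = (28, −5, 8)   [check: −5·420 + 8·266 = 28]
  42 = 1·28 + 14   → row G = row E − 1·row F = (14, 7, −11)   [check: 7·420 − 11·266 = 14]
  28 = 2·14 + 0   → remainder 0, stop. gcd = 14 (last nonzero row G).
So gcd(420, 266) = 14, with Bézout identity 7·420 − 11·266 = 14. Containment (⊇): the Bézout identity exhibits 14 as an element of (420, 266), giving (14) ⊆ (420, 266). Containment (⊆): since 14 | 420 and 14 | 266 (420 = 14·30, 266 = 14·19), every Z-linear combination of 420 and 266 is divisible by 14, so (420, 266) ⊆ (14). Therefore (420, 266) = (14), d = 14.

Final answer: (420, 266) = (14); d = 14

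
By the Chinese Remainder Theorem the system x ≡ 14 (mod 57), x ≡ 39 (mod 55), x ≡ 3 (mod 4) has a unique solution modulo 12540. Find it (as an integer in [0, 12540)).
x ≡ 11699 (mod 12540); the representative in [0, 12540) is 11699

The moduli 57, 55, 4 are pairwise coprime, so by the CRT there is a unique solution mod 57·55·4 = 12540.
Solve by successive substitution. Start with x ≡ 14 (mod 57).
  Combine with x ≡ 39 (mod 55): write x = 14 + 57·t and require 14 + 57·t ≡ 39 (mod 55), i.e. 57·t ≡ 39 − 14 ≡ 25 (mod 55). Since 57^(−1) ≡ 28 (mod 55) (57 ≡ 2 (mod 55)), t ≡ 28·25 ≡ 40 (mod 55). So x ≡ 14 + 57·40 = 2294 (mod 3135).
  Combine with x ≡ 3 (mod 4): write x = 2294 + 3135·t and require 2294 + 3135·t ≡ 3 (mod 4), i.e. 3135·t ≡ 3 − 2294 ≡ 1 (mod 4). Since 3135^(−1) ≡ 3 (mod 4) (3135 ≡ 3 (mod 4)), t ≡ 3·1 ≡ 3 (mod 4). So x ≡ 2294 + 3135·3 = 11699 (mod 12540).
Unique solution in [0, 12540): x = 11699.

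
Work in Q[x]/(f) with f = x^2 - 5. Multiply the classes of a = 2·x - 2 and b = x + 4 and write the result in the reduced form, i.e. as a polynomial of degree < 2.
a · b ≡ 6·x + 2 (mod f(x))

First multiply in Q[x] without reducing: a · b = 2·x^2 + 6·x - 8. Now divide by f(x) = x^2 - 5, eliminating the leading term at each step:
  leading term 2·x^2: subtract (2)·f(x) = 2·x^2 - 10, leaving 6·x + 2
The degree is now < 2, so this is the remainder. Hence a · b ≡ 6·x + 2 in Q[x]/(f).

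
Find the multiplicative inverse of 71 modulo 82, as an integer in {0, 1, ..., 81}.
Apply the extended Euclidean algorithm to (82, 71), tracking rows (r, s, t) with s·82 + t·71 = r. Each division r_prev = q·r_cur + r_new produces the new row as (previous row) − q·(current row):
  row A: (82, 1, 0)   [1·82 + 0·71 = 82]
  row B: (71, 0, 1)   [0·82 + 1·71 = 71]
  82 = 1·71 + 11   → row C = row A − 1·row B = (11, 1, −1)   [check: 1·82 − 1·71 = 11]
  71 = 6·11 + 5   → row D = row B − 6·row C = (5, −6, 7)   [check: −6·82 + 7·71 = 5]
  11 = 2·5 + 1   → row E = row C − 2·row D = (1, 13, −15)   [check: 13·82 − 15·71 = 1]
  5 = 5·1 + 0   → remainder 0, stop. gcd = 1 (last nonzero row E).
The gcd is 1, so 71 is invertible mod 82. The last nonzero row gives 13·82 − 15·71 = 1, so t = −15. So 71^(−1) ≡ −15 ≡ 67 (mod 82). Verify: 71 · 67 = 4757 ≡ 1 (mod 82). ✓

Final answer: 71^(−1) ≡ 67 (mod 82)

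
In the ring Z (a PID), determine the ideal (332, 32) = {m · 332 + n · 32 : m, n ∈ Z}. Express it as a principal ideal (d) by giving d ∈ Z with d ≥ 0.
(332, 32) = (4); d = 4

In the PID Z, (a, b) is generated by gcd(a, b). Compute gcd(332, 32) with the extended Euclidean algorithm, tracking rows (r, s, t) with s·332 + t·32 = r:
  row A: (332, 1, 0)   [1·332 + 0·32 = 332]
  row B: (32, 0, 1)   [0·332 + 1·32 = 32]
  332 = 10·32 + 12   → row C = row A − 10·row B = (12, 1, −10)   [check: 1·332 − 10·32 = 12]
  32 = 2·12 + 8   → row D = row B − 2·row C = (8, −2, 21)   [check: −2·332 + 21·32 = 8]
  12 = 1·8 + 4   → row E = row C − 1·row D = (4, 3, −31)   [check: 3·332 − 31·32 = 4]
  8 = 2·4 + 0   → remainder 0, stop. gcd = 4 (last nonzero row E).
So gcd(332, 32) = 4, with Bézout identity 3·332 − 31·32 = 4. Containment (⊇): the Bézout identity exhibits 4 as an element of (332, 32), giving (4) ⊆ (332, 32). Containment (⊆): since 4 | 332 and 4 | 32 (332 = 4·83, 32 = 4·8), every Z-linear combination of 332 and 32 is divisible by 4, so (332, 32) ⊆ (4). Therefore (332, 32) = (4), d = 4.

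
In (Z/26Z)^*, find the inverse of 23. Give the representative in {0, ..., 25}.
Apply the extended Euclidean algorithm to (26, 23), tracking rows (r, s, t) with s·26 + t·23 = r. Each division r_prev = q·r_cur + r_new produces the new row as (previous row) − q·(current row):
  row A: (26, 1, 0)   [1·26 + 0·23 = 26]
  row B: (23, 0, 1)   [0·26 + 1·23 = 23]
  26 = 1·23 + 3   → row C = row A − 1·row B = (3, 1, −1)   [check: 1·26 − 1·23 = 3]
  23 = 7·3 + 2   → row D = row B − 7·row C = (2, −7, 8)   [check: −7·26 + 8·23 = 2]
  3 = 1·2 + 1   → row E = row C − 1·row D = (1, 8, −9)   [check: 8·26 − 9·23 = 1]
  2 = 2·1 + 0   → remainder 0, stop. gcd = 1 (last nonzero row E).
The gcd is 1, so 23 is invertible mod 26. The last nonzero row gives 8·26 − 9·23 = 1, so t = −9. So 23^(−1) ≡ −9 ≡ 17 (mod 26). Verify: 23 · 17 = 391 ≡ 1 (mod 26). ✓

Final answer: 23^(−1) ≡ 17 (mod 26)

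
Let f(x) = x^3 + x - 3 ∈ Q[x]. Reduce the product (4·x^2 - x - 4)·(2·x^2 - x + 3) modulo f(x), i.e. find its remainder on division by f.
a · b ≡ -3·x^2 + 31·x - 30 (mod f(x))

First multiply in Q[x] without reducing: a · b = 8·x^4 - 6·x^3 + 5·x^2 + x - 12. Now divide by f(x) = x^3 + x - 3, eliminating the leading term at each step:
  leading term 8·x^4: subtract (8·x)·f(x) = 8·x^4 + 8·x^2 - 24·x, leaving -6·x^3 - 3·x^2 + 25·x - 12
  leading term -6·x^3: subtract (-6)·f(x) = -6·x^3 - 6·x + 18, leaving -3·x^2 + 31·x - 30
The degree is now < 3, so this is the remainder. Hence a · b ≡ -3·x^2 + 31·x - 30 in Q[x]/(f).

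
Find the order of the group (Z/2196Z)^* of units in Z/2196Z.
|(Z/2196Z)^*| = 720

(Z/2196Z)^* consists of the classes a with gcd(a, 2196) = 1, so its order is φ(2196). φ is multiplicative, with φ(p^e) = p^e − p^(e−1). Factorise 2196 = 2^2 · 3^2 · 61. Then
  φ(2196) = (2^2 − 2^1) · (3^2 − 3^1) · (61 − 1) = 2 · 6 · 60 = 720.
Thus |(Z/2196Z)^*| = 720.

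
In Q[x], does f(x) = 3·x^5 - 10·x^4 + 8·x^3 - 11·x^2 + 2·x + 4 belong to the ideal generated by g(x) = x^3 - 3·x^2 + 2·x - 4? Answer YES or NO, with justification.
In Q[x] the ideal (g) consists of all multiples of g, so f ∈ (g) iff g | f, i.e. iff the remainder of f on division by g is 0. Divide f by g (g is monic, so eliminate the leading term of the running remainder at each step):
  leading term 3·x^5: subtract (3·x^2)·g(x) = 3·x^5 - 9·x^4 + 6·x^3 - 12·x^2, leaving -x^4 + 2·x^3 + x^2 + 2·x + 4
  leading term -x^4: subtract (-x)·g(x) = -x^4 + 3·x^3 - 2·x^2 + 4·x, leaving -x^3 + 3·x^2 - 2·x + 4
  leading term -x^3: subtract (-1)·g(x) = -x^3 + 3·x^2 - 2·x + 4, leaving 0
The remainder is 0, so f(x) = g(x) · h(x) with h(x) = 3·x^2 - x - 1. Hence g | f, i.e. f ∈ (g).

Final answer: YES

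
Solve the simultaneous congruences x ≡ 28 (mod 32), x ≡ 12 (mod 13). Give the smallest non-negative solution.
The moduli 32, 13 are pairwise coprime, so by the CRT there is a unique solution mod 32·13 = 416.
Solve by successive substitution. Start with x ≡ 28 (mod 32).
  Combine with x ≡ 12 (mod 13): write x = 28 + 32·t and require 28 + 32·t ≡ 12 (mod 13), i.e. 32·t ≡ 12 − 28 ≡ 10 (mod 13). Since 32^(−1) ≡ 11 (mod 13) (32 ≡ 6 (mod 13)), t ≡ 11·10 ≡ 6 (mod 13). So x ≡ 28 + 32·6 = 220 (mod 416).
Unique solution in [0, 416): x = 220.

Final answer: x ≡ 220 (mod 416); the representative in [0, 416) is 220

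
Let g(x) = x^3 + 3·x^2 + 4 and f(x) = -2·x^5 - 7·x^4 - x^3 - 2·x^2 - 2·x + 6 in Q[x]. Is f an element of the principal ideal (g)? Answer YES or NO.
In Q[x] the ideal (g) consists of all multiples of g, so f ∈ (g) iff g | f, i.e. iff the remainder of f on division by g is 0. Divide f by g (g is monic, so eliminate the leading term of the running remainder at each step):
  leading term -2·x^5: subtract (-2·x^2)·g(x) = -2·x^5 - 6·x^4 - 8·x^2, leaving -x^4 - x^3 + 6·x^2 - 2·x + 6
  leading term -x^4: subtract (-x)·g(x) = -x^4 - 3·x^3 - 4·x, leaving 2·x^3 + 6·x^2 + 2·x + 6
  leading term 2·x^3: subtract (2)·g(x) = 2·x^3 + 6·x^2 + 8, leaving 2·x - 2
The remainder r(x) = 2·x - 2 ≠ 0 (and deg r < deg g), so g ∤ f, i.e. f ∉ (g).

Final answer: NO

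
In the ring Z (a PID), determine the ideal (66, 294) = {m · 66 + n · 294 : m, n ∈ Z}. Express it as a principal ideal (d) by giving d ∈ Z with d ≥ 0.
(66, 294) = (6); d = 6

In the PID Z, (a, b) is generated by gcd(a, b). Compute gcd(294, 66) with the extended Euclidean algorithm, tracking rows (r, s, t) with s·294 + t·66 = r:
  row A: (294, 1, 0)   [1·294 + 0·66 = 294]
  row B: (66, 0, 1)   [0·294 + 1·66 = 66]
  294 = 4·66 + 30   → row C = row A − 4·row B = (30, 1, −4)   [check: 1·294 − 4·66 = 30]
  66 = 2·30 + 6   → row D = row B − 2·row C = (6, −2, 9)   [check: −2·294 + 9·66 = 6]
  30 = 5·6 + 0   → remainder 0, stop. gcd = 6 (last nonzero row D).
So gcd(66, 294) = 6, with Bézout identity −2·294 + 9·66 = 6. Containment (⊇): the Bézout identity exhibits 6 as an element of (66, 294), giving (6) ⊆ (66, 294). Containment (⊆): since 6 | 66 and 6 | 294 (66 = 6·11, 294 = 6·49), every Z-linear combination of 66 and 294 is divisible by 6, so (66, 294) ⊆ (6). Therefore (66, 294) = (6), d = 6.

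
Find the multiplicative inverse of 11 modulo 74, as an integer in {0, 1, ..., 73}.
Apply the extended Euclidean algorithm to (74, 11), tracking rows (r, s, t) with s·74 + t·11 = r. Each division r_prev = q·r_cur + r_new produces the new row as (previous row) − q·(current row):
  row A: (74, 1, 0)   [1·74 + 0·11 = 74]
  row B: (11, 0, 1)   [0·74 + 1·11 = 11]
  74 = 6·11 + 8   → row C = row A − 6·row B = (8, 1, −6)   [check: 1·74 − 6·11 = 8]
  11 = 1·8 + 3   → row D = row B − 1·row C = (3, −1, 7)   [check: −1·74 + 7·11 = 3]
  8 = 2·3 + 2   → row E = row C − 2·row D = (2, 3, −20)   [check: 3·74 − 20·11 = 2]
  3 = 1·2 + 1   → row F = row D − 1·row E = (1, −4, 27)   [check: −4·74 + 27·11 = 1]
  2 = 2·1 + 0   → remainder 0, stop. gcd = 1 (last nonzero row F).
The gcd is 1, so 11 is invertible mod 74. The last nonzero row gives −4·74 + 27·11 = 1, so t = 27. So 11^(−1) ≡ 27 (mod 74). Verify: 11 · 27 = 297 ≡ 1 (mod 74). ✓

Final answer: 11^(−1) ≡ 27 (mod 74)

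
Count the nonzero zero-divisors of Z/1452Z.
Z/1452Z has 1011 nonzero zero-divisors

In Z/1452Z each nonzero element is either a unit (gcd with 1452 is 1) or a zero-divisor (gcd > 1). The number of units is φ(1452): factorise 1452 = 2^2 · 3 · 11^2, so φ(1452) = (2^2 − 2^1) · (3 − 1) · (11^2 − 11^1) = 2 · 2 · 110 = 440. The nonzero elements number 1452 − 1 = 1451. Hence the nonzero zero-divisors number 1451 − 440 = 1011.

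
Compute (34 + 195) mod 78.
73

Reduce the summands first: 195 ≡ 39 (mod 78), so 34 + 195 ≡ 34 + 39 (mod 78). 34 + 39 = 73; 73 = 0·78 + 73, so (34 + 195) mod 78 = 73.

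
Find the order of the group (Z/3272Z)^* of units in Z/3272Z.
(Z/3272Z)^* consists of the classes a with gcd(a, 3272) = 1, so its order is φ(3272). φ is multiplicative, with φ(p^e) = p^e − p^(e−1). Factorise 3272 = 2^3 · 409. Then
  φ(3272) = (2^3 − 2^2) · (409 − 1) = 4 · 408 = 1632.
Thus |(Z/3272Z)^*| = 1632.

Final answer: |(Z/3272Z)^*| = 1632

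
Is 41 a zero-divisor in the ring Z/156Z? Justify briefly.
NO

gcd(41, 156) = 1, so 41 is a unit in Z/156Z (it has a multiplicative inverse). A unit cannot be a zero-divisor: if 41·b ≡ 0 then multiplying both sides by 41^(−1) gives b ≡ 0. So 41 is not a zero-divisor.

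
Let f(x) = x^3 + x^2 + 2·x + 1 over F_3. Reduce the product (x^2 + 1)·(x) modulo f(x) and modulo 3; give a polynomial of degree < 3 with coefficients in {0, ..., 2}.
a · b ≡ 2·x^2 + 2·x + 2 (mod f(x))

Multiply as integer polynomials: a · b = x^3 + x. Reducing coefficients mod 3: a · b ≡ x^3 + x. Now divide by f(x) = x^3 + x^2 + 2·x + 1 in F_3[x], eliminating the leading term at each step:
  leading term x^3: subtract (1)·f(x) = x^3 + x^2 + 2·x + 1, leaving 2·x^2 + 2·x + 2 (coefficients mod 3)
The degree is now < 3, so this is the remainder. Hence a · b ≡ 2·x^2 + 2·x + 2 in F_3[x]/(f).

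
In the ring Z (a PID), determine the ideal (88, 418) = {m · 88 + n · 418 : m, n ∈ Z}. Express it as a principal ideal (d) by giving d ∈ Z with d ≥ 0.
In the PID Z, (a, b) is generated by gcd(a, b). Compute gcd(418, 88) with the extended Euclidean algorithm, tracking rows (r, s, t) with s·418 + t·88 = r:
  row A: (418, 1, 0)   [1·418 + 0·88 = 418]
  row B: (88, 0, 1)   [0·418 + 1·88 = 88]
  418 = 4·88 + 66   → row C = row A − 4·row B = (66, 1, −4)   [check: 1·418 − 4·88 = 66]
  88 = 1·66 + 22   → row D = row B − 1·row C = (22, −1, 5)   [check: −1·418 + 5·88 = 22]
  66 = 3·22 + 0   → remainder 0, stop. gcd = 22 (last nonzero row D).
So gcd(88, 418) = 22, with Bézout identity −1·418 + 5·88 = 22. Containment (⊇): the Bézout identity exhibits 22 as an element of (88, 418), giving (22) ⊆ (88, 418). Containment (⊆): since 22 | 88 and 22 | 418 (88 = 22·4, 418 = 22·19), every Z-linear combination of 88 and 418 is divisible by 22, so (88, 418) ⊆ (22). Therefore (88, 418) = (22), d = 22.

Final answer: (88, 418) = (22); d = 22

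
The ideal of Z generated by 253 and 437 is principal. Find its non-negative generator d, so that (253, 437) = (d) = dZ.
(253, 437) = (23); d = 23

In the PID Z, (a, b) is generated by gcd(a, b). Compute gcd(437, 253) with the extended Euclidean algorithm, tracking rows (r, s, t) with s·437 + t·253 = r:
  row A: (437, 1, 0)   [1·437 + 0·253 = 437]
  row B: (253, 0, 1)   [0·437 + 1·253 = 253]
  437 = 1·253 + 184   → row C = row A − 1·row B = (184, 1, −1)   [check: 1·437 − 1·253 = 184]
  253 = 1·184 + 69   → row D = row B − 1·row C = (69, −1, 2)   [check: −1·437 + 2·253 = 69]
  184 = 2·69 + 46   → row E = row C − 2·row D = (46, 3, −5)   [check: 3·437 − 5·253 = 46]
  69 = 1·46 + 23   → row F = row D − 1·row E = (23, −4, 7)   [check: −4·437 + 7·253 = 23]
  46 = 2·23 + 0   → remainder 0, stop. gcd = 23 (last nonzero row F).
So gcd(253, 437) = 23, with Bézout identity −4·437 + 7·253 = 23. Containment (⊇): the Bézout identity exhibits 23 as an element of (253, 437), giving (23) ⊆ (253, 437). Containment (⊆): since 23 | 253 and 23 | 437 (253 = 23·11, 437 = 23·19), every Z-linear combination of 253 and 437 is divisible by 23, so (253, 437) ⊆ (23). Therefore (253, 437) = (23), d = 23.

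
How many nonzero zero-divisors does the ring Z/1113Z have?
In Z/1113Z each nonzero element is either a unit (gcd with 1113 is 1) or a zero-divisor (gcd > 1). The number of units is φ(1113): factorise 1113 = 3 · 7 · 53, so φ(1113) = (3 − 1) · (7 − 1) · (53 − 1) = 2 · 6 · 52 = 624. The nonzero elements number 1113 − 1 = 1112. Hence the nonzero zero-divisors number 1112 − 624 = 488.

Final answer: Z/1113Z has 488 nonzero zero-divisors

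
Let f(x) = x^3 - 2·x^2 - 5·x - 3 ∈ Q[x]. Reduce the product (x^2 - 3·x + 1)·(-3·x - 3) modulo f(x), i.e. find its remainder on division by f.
First multiply in Q[x] without reducing: a · b = -3·x^3 + 6·x^2 + 6·x - 3. Now divide by f(x) = x^3 - 2·x^2 - 5·x - 3, eliminating the leading term at each step:
  leading term -3·x^3: subtract (-3)·f(x) = -3·x^3 + 6·x^2 + 15·x + 9, leaving -9·x - 12
The degree is now < 3, so this is the remainder. Hence a · b ≡ -9·x - 12 in Q[x]/(f).

Final answer: a · b ≡ -9·x - 12 (mod f(x))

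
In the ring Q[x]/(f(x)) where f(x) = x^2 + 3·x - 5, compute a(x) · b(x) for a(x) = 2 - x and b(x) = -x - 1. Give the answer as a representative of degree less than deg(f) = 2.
First multiply in Q[x] without reducing: a · b = x^2 - x - 2. Now divide by f(x) = x^2 + 3·x - 5, eliminating the leading term at each step:
  leading term x^2: subtract (1)·f(x) = x^2 + 3·x - 5, leaving 3 - 4·x
The degree is now < 2, so this is the remainder. Hence a · b ≡ 3 - 4·x in Q[x]/(f).

Final answer: a · b ≡ 3 - 4·x (mod f(x))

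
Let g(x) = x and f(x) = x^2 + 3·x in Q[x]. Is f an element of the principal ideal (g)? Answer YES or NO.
YES

In Q[x] the ideal (g) consists of all multiples of g, so f ∈ (g) iff g | f, i.e. iff the remainder of f on division by g is 0. Divide f by g (g is monic, so eliminate the leading term of the running remainder at each step):
  leading term x^2: subtract (x)·g(x) = x^2, leaving 3·x
  leading term 3·x: subtract (3)·g(x) = 3·x, leaving 0
The remainder is 0, so f(x) = g(x) · h(x) with h(x) = x + 3. Hence g | f, i.e. f ∈ (g).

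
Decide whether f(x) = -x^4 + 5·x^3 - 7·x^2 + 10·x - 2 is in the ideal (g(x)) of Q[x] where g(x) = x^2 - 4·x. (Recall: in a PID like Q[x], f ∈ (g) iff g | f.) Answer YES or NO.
NO

In Q[x] the ideal (g) consists of all multiples of g, so f ∈ (g) iff g | f, i.e. iff the remainder of f on division by g is 0. Divide f by g (g is monic, so eliminate the leading term of the running remainder at each step):
  leading term -x^4: subtract (-x^2)·g(x) = -x^4 + 4·x^3, leaving x^3 - 7·x^2 + 10·x - 2
  leading term x^3: subtract (x)·g(x) = x^3 - 4·x^2, leaving -3·x^2 + 10·x - 2
  leading term -3·x^2: subtract (-3)·g(x) = -3·x^2 + 12·x, leaving -2·x - 2
The remainder r(x) = -2·x - 2 ≠ 0 (and deg r < deg g), so g ∤ f, i.e. f ∉ (g).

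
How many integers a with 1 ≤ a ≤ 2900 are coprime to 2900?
The number of a ∈ {1, ..., 2900} with gcd(a, 2900) = 1 is by definition Euler's totient φ(2900). φ is multiplicative, with φ(p^e) = p^e − p^(e−1). Factorise 2900 = 2^2 · 5^2 · 29. Then
  φ(2900) = (2^2 − 2^1) · (5^2 − 5^1) · (29 − 1) = 2 · 20 · 28 = 1120.
So there are 1120 such integers.

Final answer: 1120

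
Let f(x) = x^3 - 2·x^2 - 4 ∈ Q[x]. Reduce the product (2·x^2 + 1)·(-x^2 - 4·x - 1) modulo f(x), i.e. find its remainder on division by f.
First multiply in Q[x] without reducing: a · b = -2·x^4 - 8·x^3 - 3·x^2 - 4·x - 1. Now divide by f(x) = x^3 - 2·x^2 - 4, eliminating the leading term at each step:
  leading term -2·x^4: subtract (-2·x)·f(x) = -2·x^4 + 4·x^3 + 8·x, leaving -12·x^3 - 3·x^2 - 12·x - 1
  leading term -12·x^3: subtract (-12)·f(x) = -12·x^3 + 24·x^2 + 48, leaving -27·x^2 - 12·x - 49
The degree is now < 3, so this is the remainder. Hence a · b ≡ -27·x^2 - 12·x - 49 in Q[x]/(f).

Final answer: a · b ≡ -27·x^2 - 12·x - 49 (mod f(x))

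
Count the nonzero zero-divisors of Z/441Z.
Z/441Z has 188 nonzero zero-divisors

In Z/441Z each nonzero element is either a unit (gcd with 441 is 1) or a zero-divisor (gcd > 1). The number of units is φ(441): factorise 441 = 3^2 · 7^2, so φ(441) = (3^2 − 3^1) · (7^2 − 7^1) = 6 · 42 = 252. The nonzero elements number 441 − 1 = 440. Hence the nonzero zero-divisors number 440 − 252 = 188.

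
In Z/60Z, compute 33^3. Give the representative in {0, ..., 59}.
57

Use repeated squaring. Binary(3) = 11. Walk through the bits of the exponent 3 left-to-right: at each bit after the leading one, square the running value, then multiply by 33 if the bit is 1 (always reducing mod 60):
  bit 1 = 1 (leading): start with 33.
  bit 2 = 1: square 33^2 = 1089 ≡ 9; bit is 1, so multiply 9·33 = 297 ≡ 57 (mod 60).
Final value: 33^3 ≡ 57 (mod 60).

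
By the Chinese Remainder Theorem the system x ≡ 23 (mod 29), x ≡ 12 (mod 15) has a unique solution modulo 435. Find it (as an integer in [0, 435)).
The moduli 29, 15 are pairwise coprime, so by the CRT there is a unique solution mod 29·15 = 435.
Solve by successive substitution. Start with x ≡ 23 (mod 29).
  Combine with x ≡ 12 (mod 15): write x = 23 + 29·t and require 23 + 29·t ≡ 12 (mod 15), i.e. 29·t ≡ 12 − 23 ≡ 4 (mod 15). Since 29^(−1) ≡ 14 (mod 15) (29 ≡ 14 (mod 15)), t ≡ 14·4 ≡ 11 (mod 15). So x ≡ 23 + 29·11 = 342 (mod 435).
Unique solution in [0, 435): x = 342.

Final answer: x ≡ 342 (mod 435); the representative in [0, 435) is 342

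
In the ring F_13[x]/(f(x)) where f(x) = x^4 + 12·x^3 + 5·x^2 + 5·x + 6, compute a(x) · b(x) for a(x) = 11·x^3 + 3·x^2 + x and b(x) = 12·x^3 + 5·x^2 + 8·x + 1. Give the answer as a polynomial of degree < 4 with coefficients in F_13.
Multiply as integer polynomials: a · b = 132·x^6 + 91·x^5 + 115·x^4 + 40·x^3 + 11·x^2 + x. Reducing coefficients mod 13: a · b ≡ 2·x^6 + 11·x^4 + x^3 + 11·x^2 + x. Now divide by f(x) = x^4 + 12·x^3 + 5·x^2 + 5·x + 6 in F_13[x], eliminating the leading term at each step:
  leading term 2·x^6: subtract (2·x^2)·f(x) = 2·x^6 + 11·x^5 + 10·x^4 + 10·x^3 + 12·x^2, leaving 2·x^5 + x^4 + 4·x^3 + 12·x^2 + x (coefficients mod 13)
  leading term 2·x^5: subtract (2·x)·f(x) = 2·x^5 + 11·x^4 + 10·x^3 + 10·x^2 + 12·x, leaving 3·x^4 + 7·x^3 + 2·x^2 + 2·x (coefficients mod 13)
  leading term 3·x^4: subtract (3)·f(x) = 3·x^4 + 10·x^3 + 2·x^2 + 2·x + 5, leaving 10·x^3 + 8 (coefficients mod 13)
The degree is now < 4, so this is the remainder. Hence a · b ≡ 10·x^3 + 8 in F_13[x]/(f).

Final answer: a · b ≡ 10·x^3 + 8 (mod f(x))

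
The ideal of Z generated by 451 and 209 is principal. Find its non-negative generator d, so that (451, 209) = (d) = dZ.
(451, 209) = (11); d = 11

In the PID Z, (a, b) is generated by gcd(a, b). Compute gcd(451, 209) with the extended Euclidean algorithm, tracking rows (r, s, t) with s·451 + t·209 = r:
  row A: (451, 1, 0)   [1·451 + 0·209 = 451]
  row B: (209, 0, 1)   [0·451 + 1·209 = 209]
  451 = 2·209 + 33   → row C = row A − 2·row B = (33, 1, −2)   [check: 1·451 − 2·209 = 33]
  209 = 6·33 + 11   → row D = row B − 6·row C = (11, −6, 13)   [check: −6·451 + 13·209 = 11]
  33 = 3·11 + 0   → remainder 0, stop. gcd = 11 (last nonzero row D).
So gcd(451, 209) = 11, with Bézout identity −6·451 + 13·209 = 11. Containment (⊇): the Bézout identity exhibits 11 as an element of (451, 209), giving (11) ⊆ (451, 209). Containment (⊆): since 11 | 451 and 11 | 209 (451 = 11·41, 209 = 11·19), every Z-linear combination of 451 and 209 is divisible by 11, so (451, 209) ⊆ (11). Therefore (451, 209) = (11), d = 11.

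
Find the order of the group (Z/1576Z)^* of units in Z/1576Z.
|(Z/1576Z)^*| = 784

(Z/1576Z)^* consists of the classes a with gcd(a, 1576) = 1, so its order is φ(1576). φ is multiplicative, with φ(p^e) = p^e − p^(e−1). Factorise 1576 = 2^3 · 197. Then
  φ(1576) = (2^3 − 2^2) · (197 − 1) = 4 · 196 = 784.
Thus |(Z/1576Z)^*| = 784.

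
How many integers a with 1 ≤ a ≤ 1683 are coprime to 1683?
960

The number of a ∈ {1, ..., 1683} with gcd(a, 1683) = 1 is by definition Euler's totient φ(1683). φ is multiplicative, with φ(p^e) = p^e − p^(e−1). Factorise 1683 = 3^2 · 11 · 17. Then
  φ(1683) = (3^2 − 3^1) · (11 − 1) · (17 − 1) = 6 · 10 · 16 = 960.
So there are 960 such integers.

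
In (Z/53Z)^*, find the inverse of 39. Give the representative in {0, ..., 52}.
Apply the extended Euclidean algorithm to (53, 39), tracking rows (r, s, t) with s·53 + t·39 = r. Each division r_prev = q·r_cur + r_new produces the new row as (previous row) − q·(current row):
  row A: (53, 1, 0)   [1·53 + 0·39 = 53]
  row B: (39, 0, 1)   [0·53 + 1·39 = 39]
  53 = 1·39 + 14   → row C = row A − 1·row B = (14, 1, −1)   [check: 1·53 − 1·39 = 14]
  39 = 2·14 + 11   → row D = row B − 2·row C = (11, −2, 3)   [check: −2·53 + 3·39 = 11]
  14 = 1·11 + 3   → row E = row C − 1·row D = (3, 3, −4)   [check: 3·53 − 4·39 = 3]
  11 = 3·3 + 2   → row F = row D − 3·row E = (2, −11, 15)   [check: −11·53 + 15·39 = 2]
  3 = 1·2 + 1   → row G = row E − 1·row F = (1, 14, −19)   [check: 14·53 − 19·39 = 1]
  2 = 2·1 + 0   → remainder 0, stop. gcd = 1 (last nonzero row G).
The gcd is 1, so 39 is invertible mod 53. The last nonzero row gives 14·53 − 19·39 = 1, so t = −19. So 39^(−1) ≡ −19 ≡ 34 (mod 53). Verify: 39 · 34 = 1326 ≡ 1 (mod 53). ✓

Final answer: 39^(−1) ≡ 34 (mod 53)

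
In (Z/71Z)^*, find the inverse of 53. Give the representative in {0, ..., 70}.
Apply the extended Euclidean algorithm to (71, 53), tracking rows (r, s, t) with s·71 + t·53 = r. Each division r_prev = q·r_cur + r_new produces the new row as (previous row) − q·(current row):
  row A: (71, 1, 0)   [1·71 + 0·53 = 71]
  row B: (53, 0, 1)   [0·71 + 1·53 = 53]
  71 = 1·53 + 18   → row C = row A − 1·row B = (18, 1, −1)   [check: 1·71 − 1·53 = 18]
  53 = 2·18 + 17   → row D = row B − 2·row C = (17, −2, 3)   [check: −2·71 + 3·53 = 17]
  18 = 1·17 + 1   → row E = row C − 1·row D = (1, 3, −4)   [check: 3·71 − 4·53 = 1]
  17 = 17·1 + 0   → remainder 0, stop. gcd = 1 (last nonzero row E).
The gcd is 1, so 53 is invertible mod 71. The last nonzero row gives 3·71 − 4·53 = 1, so t = −4. So 53^(−1) ≡ −4 ≡ 67 (mod 71). Verify: 53 · 67 = 3551 ≡ 1 (mod 71). ✓

Final answer: 53^(−1) ≡ 67 (mod 71)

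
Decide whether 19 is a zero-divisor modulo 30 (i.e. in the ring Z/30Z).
NO

gcd(19, 30) = 1, so 19 is a unit in Z/30Z (it has a multiplicative inverse). A unit cannot be a zero-divisor: if 19·b ≡ 0 then multiplying both sides by 19^(−1) gives b ≡ 0. So 19 is not a zero-divisor.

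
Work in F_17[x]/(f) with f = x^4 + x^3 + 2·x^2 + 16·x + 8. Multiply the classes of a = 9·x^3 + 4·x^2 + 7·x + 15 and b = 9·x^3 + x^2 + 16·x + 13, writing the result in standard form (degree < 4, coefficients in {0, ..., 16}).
a · b ≡ 5·x^2 + 7·x + 8 (mod f(x))

Multiply as integer polynomials: a · b = 81·x^6 + 45·x^5 + 211·x^4 + 323·x^3 + 179·x^2 + 331·x + 195. Reducing coefficients mod 17: a · b ≡ 13·x^6 + 11·x^5 + 7·x^4 + 9·x^2 + 8·x + 8. Now divide by f(x) = x^4 + x^3 + 2·x^2 + 16·x + 8 in F_17[x], eliminating the leading term at each step:
  leading term 13·x^6: subtract (13·x^2)·f(x) = 13·x^6 + 13·x^5 + 9·x^4 + 4·x^3 + 2·x^2, leaving 15·x^5 + 15·x^4 + 13·x^3 + 7·x^2 + 8·x + 8 (coefficients mod 17)
  leading term 15·x^5: subtract (15·x)·f(x) = 15·x^5 + 15·x^4 + 13·x^3 + 2·x^2 + x, leaving 5·x^2 + 7·x + 8 (coefficients mod 17)
The degree is now < 4, so this is the remainder. Hence a · b ≡ 5·x^2 + 7·x + 8 in F_17[x]/(f).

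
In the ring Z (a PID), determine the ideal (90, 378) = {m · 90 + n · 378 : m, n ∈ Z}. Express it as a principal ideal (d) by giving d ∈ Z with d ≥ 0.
In the PID Z, (a, b) is generated by gcd(a, b). Compute gcd(378, 90) with the extended Euclidean algorithm, tracking rows (r, s, t) with s·378 + t·90 = r:
  row A: (378, 1, 0)   [1·378 + 0·90 = 378]
  row B: (90, 0, 1)   [0·378 + 1·90 = 90]
  378 = 4·90 + 18   → row C = row A − 4·row B = (18, 1, −4)   [check: 1·378 − 4·90 = 18]
  90 = 5·18 + 0   → remainder 0, stop. gcd = 18 (last nonzero row C).
So gcd(90, 378) = 18, with Bézout identity 1·378 − 4·90 = 18. Containment (⊇): the Bézout identity exhibits 18 as an element of (90, 378), giving (18) ⊆ (90, 378). Containment (⊆): since 18 | 90 and 18 | 378 (90 = 18·5, 378 = 18·21), every Z-linear combination of 90 and 378 is divisible by 18, so (90, 378) ⊆ (18). Therefore (90, 378) = (18), d = 18.

Final answer: (90, 378) = (18); d = 18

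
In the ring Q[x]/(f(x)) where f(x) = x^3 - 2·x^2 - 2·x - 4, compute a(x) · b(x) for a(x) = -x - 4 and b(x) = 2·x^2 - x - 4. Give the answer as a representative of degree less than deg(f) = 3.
a · b ≡ -11·x^2 + 4·x + 8 (mod f(x))

First multiply in Q[x] without reducing: a · b = -2·x^3 - 7·x^2 + 8·x + 16. Now divide by f(x) = x^3 - 2·x^2 - 2·x - 4, eliminating the leading term at each step:
  leading term -2·x^3: subtract (-2)·f(x) = -2·x^3 + 4·x^2 + 4·x + 8, leaving -11·x^2 + 4·x + 8
The degree is now < 3, so this is the remainder. Hence a · b ≡ -11·x^2 + 4·x + 8 in Q[x]/(f).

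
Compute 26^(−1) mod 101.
26^(−1) ≡ 35 (mod 101)

Apply the extended Euclidean algorithm to (101, 26), tracking rows (r, s, t) with s·101 + t·26 = r. Each division r_prev = q·r_cur + r_new produces the new row as (previous row) − q·(current row):
  row A: (101, 1, 0)   [1·101 + 0·26 = 101]
  row B: (26, 0, 1)   [0·101 + 1·26 = 26]
  101 = 3·26 + 23   → row C = row A − 3·row B = (23, 1, −3)   [check: 1·101 − 3·26 = 23]
  26 = 1·23 + 3   → row D = row B − 1·row C = (3, −1, 4)   [check: −1·101 + 4·26 = 3]
  23 = 7·3 + 2   → row E = row C − 7·row D = (2, 8, −31)   [check: 8·101 − 31·26 = 2]
  3 = 1·2 + 1   → row F = row D − 1·row E = (1, −9, 35)   [check: −9·101 + 35·26 = 1]
  2 = 2·1 + 0   → remainder 0, stop. gcd = 1 (last nonzero row F).
The gcd is 1, so 26 is invertible mod 101. The last nonzero row gives −9·101 + 35·26 = 1, so t = 35. So 26^(−1) ≡ 35 (mod 101). Verify: 26 · 35 = 910 ≡ 1 (mod 101). ✓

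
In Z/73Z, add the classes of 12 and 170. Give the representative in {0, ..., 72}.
Reduce the summands first: 170 ≡ 24 (mod 73), so 12 + 170 ≡ 12 + 24 (mod 73). 12 + 24 = 36; 36 = 0·73 + 36, so (12 + 170) mod 73 = 36.

Final answer: 36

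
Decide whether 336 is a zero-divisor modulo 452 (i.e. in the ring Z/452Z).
gcd(336, 452) = 4 > 1, so 336 is not a unit in Z/452Z. In Z/nZ every nonzero non-unit is a zero-divisor: explicitly, take b = 452/gcd = 113 ≠ 0 (mod 452); then 336·113 = 37968 = 84·452, i.e. 336·113 ≡ 0 (mod 452). So 336 is a zero-divisor.

Final answer: YES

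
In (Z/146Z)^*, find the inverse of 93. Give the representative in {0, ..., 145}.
93^(−1) ≡ 11 (mod 146)

Apply the extended Euclidean algorithm to (146, 93), tracking rows (r, s, t) with s·146 + t·93 = r. Each division r_prev = q·r_cur + r_new produces the new row as (previous row) − q·(current row):
  row A: (146, 1, 0)   [1·146 + 0·93 = 146]
  row B: (93, 0, 1)   [0·146 + 1·93 = 93]
  146 = 1·93 + 53   → row C = row A − 1·row B = (53, 1, −1)   [check: 1·146 − 1·93 = 53]
  93 = 1·53 + 40   → row D = row B − 1·row C = (40, −1, 2)   [check: −1·146 + 2·93 = 40]
  53 = 1·40 + 13   → row E = row C − 1·row D = (13, 2, −3)   [check: 2·146 − 3·93 = 13]
  40 = 3·13 + 1   → row F = row D − 3·row E = (1, −7, 11)   [check: −7·146 + 11·93 = 1]
  13 = 13·1 + 0   → remainder 0, stop. gcd = 1 (last nonzero row F).
The gcd is 1, so 93 is invertible mod 146. The last nonzero row gives −7·146 + 11·93 = 1, so t = 11. So 93^(−1) ≡ 11 (mod 146). Verify: 93 · 11 = 1023 ≡ 1 (mod 146). ✓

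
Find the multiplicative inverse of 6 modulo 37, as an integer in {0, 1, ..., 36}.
Apply the extended Euclidean algorithm to (37, 6), tracking rows (r, s, t) with s·37 + t·6 = r. Each division r_prev = q·r_cur + r_new produces the new row as (previous row) − q·(current row):
  row A: (37, 1, 0)   [1·37 + 0·6 = 37]
  row B: (6, 0, 1)   [0·37 + 1·6 = 6]
  37 = 6·6 + 1   → row C = row A − 6·row B = (1, 1, −6)   [check: 1·37 − 6·6 = 1]
  6 = 6·1 + 0   → remainder 0, stop. gcd = 1 (last nonzero row C).
The gcd is 1, so 6 is invertible mod 37. The last nonzero row gives 1·37 − 6·6 = 1, so t = −6. So 6^(−1) ≡ −6 ≡ 31 (mod 37). Verify: 6 · 31 = 186 ≡ 1 (mod 37). ✓

Final answer: 6^(−1) ≡ 31 (mod 37)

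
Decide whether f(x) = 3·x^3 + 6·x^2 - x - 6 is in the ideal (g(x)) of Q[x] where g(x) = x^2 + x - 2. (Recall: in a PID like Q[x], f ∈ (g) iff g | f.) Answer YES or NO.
In Q[x] the ideal (g) consists of all multiples of g, so f ∈ (g) iff g | f, i.e. iff the remainder of f on division by g is 0. Divide f by g (g is monic, so eliminate the leading term of the running remainder at each step):
  leading term 3·x^3: subtract (3·x)·g(x) = 3·x^3 + 3·x^2 - 6·x, leaving 3·x^2 + 5·x - 6
  leading term 3·x^2: subtract (3)·g(x) = 3·x^2 + 3·x - 6, leaving 2·x
The remainder r(x) = 2·x ≠ 0 (and deg r < deg g), so g ∤ f, i.e. f ∉ (g).

Final answer: NO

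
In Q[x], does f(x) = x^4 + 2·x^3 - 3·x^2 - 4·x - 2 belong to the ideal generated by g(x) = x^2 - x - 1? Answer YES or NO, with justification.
NO

In Q[x] the ideal (g) consists of all multiples of g, so f ∈ (g) iff g | f, i.e. iff the remainder of f on division by g is 0. Divide f by g (g is monic, so eliminate the leading term of the running remainder at each step):
  leading term x^4: subtract (x^2)·g(x) = x^4 - x^3 - x^2, leaving 3·x^3 - 2·x^2 - 4·x - 2
  leading term 3·x^3: subtract (3·x)·g(x) = 3·x^3 - 3·x^2 - 3·x, leaving x^2 - x - 2
  leading term x^2: subtract (1)·g(x) = x^2 - x - 1, leaving -1
The remainder r(x) = -1 ≠ 0 (and deg r < deg g), so g ∤ f, i.e. f ∉ (g).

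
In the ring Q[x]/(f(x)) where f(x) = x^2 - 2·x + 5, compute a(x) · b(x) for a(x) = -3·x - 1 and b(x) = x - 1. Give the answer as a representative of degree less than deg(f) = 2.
First multiply in Q[x] without reducing: a · b = -3·x^2 + 2·x + 1. Now divide by f(x) = x^2 - 2·x + 5, eliminating the leading term at each step:
  leading term -3·x^2: subtract (-3)·f(x) = -3·x^2 + 6·x - 15, leaving 16 - 4·x
The degree is now < 2, so this is the remainder. Hence a · b ≡ 16 - 4·x in Q[x]/(f).

Final answer: a · b ≡ 16 - 4·x (mod f(x))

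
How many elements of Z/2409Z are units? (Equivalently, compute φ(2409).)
Z/2409Z has φ(2409) = 1440 units

An element a ∈ Z/2409Z is a unit iff gcd(a, 2409) = 1, so the number of units is φ(2409). φ is multiplicative, with φ(p^e) = p^e − p^(e−1). Factorise 2409 = 3 · 11 · 73. Then
  φ(2409) = (3 − 1) · (11 − 1) · (73 − 1) = 2 · 10 · 72 = 1440.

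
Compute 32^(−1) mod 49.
32^(−1) ≡ 23 (mod 49)

Apply the extended Euclidean algorithm to (49, 32), tracking rows (r, s, t) with s·49 + t·32 = r. Each division r_prev = q·r_cur + r_new produces the new row as (previous row) − q·(current row):
  row A: (49, 1, 0)   [1·49 + 0·32 = 49]
  row B: (32, 0, 1)   [0·49 + 1·32 = 32]
  49 = 1·32 + 17   → row C = row A − 1·row B = (17, 1, −1)   [check: 1·49 − 1·32 = 17]
  32 = 1·17 + 15   → row D = row B − 1·row C = (15, −1, 2)   [check: −1·49 + 2·32 = 15]
  17 = 1·15 + 2   → row E = row C − 1·row D = (2, 2, −3)   [check: 2·49 − 3·32 = 2]
  15 = 7·2 + 1   → row F = row D − 7·row E = (1, −15, 23)   [check: −15·49 + 23·32 = 1]
  2 = 2·1 + 0   → remainder 0, stop. gcd = 1 (last nonzero row F).
The gcd is 1, so 32 is invertible mod 49. The last nonzero row gives −15·49 + 23·32 = 1, so t = 23. So 32^(−1) ≡ 23 (mod 49). Verify: 32 · 23 = 736 ≡ 1 (mod 49). ✓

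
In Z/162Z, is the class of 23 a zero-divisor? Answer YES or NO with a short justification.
gcd(23, 162) = 1, so 23 is a unit in Z/162Z (it has a multiplicative inverse). A unit cannot be a zero-divisor: if 23·b ≡ 0 then multiplying both sides by 23^(−1) gives b ≡ 0. So 23 is not a zero-divisor.

Final answer: NO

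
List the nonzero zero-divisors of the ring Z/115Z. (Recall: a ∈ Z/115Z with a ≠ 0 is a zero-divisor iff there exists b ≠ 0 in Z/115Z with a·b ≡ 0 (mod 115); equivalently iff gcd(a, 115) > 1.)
nonzero zero-divisors of Z/115Z = {5, 10, 15, 20, 23, 25, 30, 35, 40, 45, 46, 50, 55, 60, 65, 69, 70, 75, 80, 85, 90, 92, 95, 100, 105, 110}

An element a ∈ Z/115Z (with a ≠ 0) is a zero-divisor iff gcd(a, 115) > 1 (because a is a unit precisely when gcd(a, n) = 1, and in Z/nZ every nonzero, non-unit element is a zero-divisor). Scan a = 1, ..., 114 and keep those with gcd(a, 115) > 1:
  gcd(5, 115) = 5, gcd(10, 115) = 5, gcd(15, 115) = 5, gcd(20, 115) = 5, gcd(23, 115) = 23, gcd(25, 115) = 5, gcd(30, 115) = 5, gcd(35, 115) = 5, gcd(40, 115) = 5, gcd(45, 115) = 5, gcd(46, 115) = 23, gcd(50, 115) = 5, gcd(55, 115) = 5, gcd(60, 115) = 5, gcd(65, 115) = 5, gcd(69, 115) = 23, gcd(70, 115) = 5, gcd(75, 115) = 5, gcd(80, 115) = 5, gcd(85, 115) = 5, gcd(90, 115) = 5, gcd(92, 115) = 23, gcd(95, 115) = 5, gcd(100, 115) = 5, gcd(105, 115) = 5, gcd(110, 115) = 5.
All other a ∈ {1, ..., 114} have gcd(a, 115) = 1 and are units. So the nonzero zero-divisors are exactly the 26 values of a appearing in this scan.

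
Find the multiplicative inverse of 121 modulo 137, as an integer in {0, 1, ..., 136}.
Apply the extended Euclidean algorithm to (137, 121), tracking rows (r, s, t) with s·137 + t·121 = r. Each division r_prev = q·r_cur + r_new produces the new row as (previous row) − q·(current row):
  row A: (137, 1, 0)   [1·137 + 0·121 = 137]
  row B: (121, 0, 1)   [0·137 + 1·121 = 121]
  137 = 1·121 + 16   → row C = row A − 1·row B = (16, 1, −1)   [check: 1·137 − 1·121 = 16]
  121 = 7·16 + 9   → row D = row B − 7·row C = (9, −7, 8)   [check: −7·137 + 8·121 = 9]
  16 = 1·9 + 7   → row E = row C − 1·row D = (7, 8, −9)   [check: 8·137 − 9·121 = 7]
  9 = 1·7 + 2   → row F = row D − 1·row E = (2, −15, 17)   [check: −15·137 + 17·121 = 2]
  7 = 3·2 + 1   → row G = row E − 3·row F = (1, 53, −60)   [check: 53·137 − 60·121 = 1]
  2 = 2·1 + 0   → remainder 0, stop. gcd = 1 (last nonzero row G).
The gcd is 1, so 121 is invertible mod 137. The last nonzero row gives 53·137 − 60·121 = 1, so t = −60. So 121^(−1) ≡ −60 ≡ 77 (mod 137). Verify: 121 · 77 = 9317 ≡ 1 (mod 137). ✓

Final answer: 121^(−1) ≡ 77 (mod 137)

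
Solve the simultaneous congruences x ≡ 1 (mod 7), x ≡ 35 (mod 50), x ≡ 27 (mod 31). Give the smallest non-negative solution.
The moduli 7, 50, 31 are pairwise coprime, so by the CRT there is a unique solution mod 7·50·31 = 10850.
Solve by successive substitution. Start with x ≡ 1 (mod 7).
  Combine with x ≡ 35 (mod 50): write x = 1 + 7·t and require 1 + 7·t ≡ 35 (mod 50), i.e. 7·t ≡ 35 − 1 ≡ 34 (mod 50). Since 7^(−1) ≡ 43 (mod 50), t ≡ 43·34 ≡ 12 (mod 50). So x ≡ 1 + 7·12 = 85 (mod 350).
  Combine with x ≡ 27 (mod 31): write x = 85 + 350·t and require 85 + 350·t ≡ 27 (mod 31), i.e. 350·t ≡ 27 − 85 ≡ 4 (mod 31). Since 350^(−1) ≡ 7 (mod 31) (350 ≡ 9 (mod 31)), t ≡ 7·4 ≡ 28 (mod 31). So x ≡ 85 + 350·28 = 9885 (mod 10850).
Unique solution in [0, 10850): x = 9885.

Final answer: x ≡ 9885 (mod 10850); the representative in [0, 10850) is 9885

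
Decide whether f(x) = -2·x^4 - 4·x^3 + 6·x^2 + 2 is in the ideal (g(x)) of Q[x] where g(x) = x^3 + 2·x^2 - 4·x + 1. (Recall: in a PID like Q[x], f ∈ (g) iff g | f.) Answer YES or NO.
NO

In Q[x] the ideal (g) consists of all multiples of g, so f ∈ (g) iff g | f, i.e. iff the remainder of f on division by g is 0. Divide f by g (g is monic, so eliminate the leading term of the running remainder at each step):
  leading term -2·x^4: subtract (-2·x)·g(x) = -2·x^4 - 4·x^3 + 8·x^2 - 2·x, leaving -2·x^2 + 2·x + 2
The remainder r(x) = -2·x^2 + 2·x + 2 ≠ 0 (and deg r < deg g), so g ∤ f, i.e. f ∉ (g).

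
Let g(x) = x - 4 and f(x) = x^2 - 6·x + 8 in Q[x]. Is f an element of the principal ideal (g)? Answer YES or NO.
YES

In Q[x] the ideal (g) consists of all multiples of g, so f ∈ (g) iff g | f, i.e. iff the remainder of f on division by g is 0. Divide f by g (g is monic, so eliminate the leading term of the running remainder at each step):
  leading term x^2: subtract (x)·g(x) = x^2 - 4·x, leaving 8 - 2·x
  leading term -2·x: subtract (-2)·g(x) = 8 - 2·x, leaving 0
The remainder is 0, so f(x) = g(x) · h(x) with h(x) = x - 2. Hence g | f, i.e. f ∈ (g).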